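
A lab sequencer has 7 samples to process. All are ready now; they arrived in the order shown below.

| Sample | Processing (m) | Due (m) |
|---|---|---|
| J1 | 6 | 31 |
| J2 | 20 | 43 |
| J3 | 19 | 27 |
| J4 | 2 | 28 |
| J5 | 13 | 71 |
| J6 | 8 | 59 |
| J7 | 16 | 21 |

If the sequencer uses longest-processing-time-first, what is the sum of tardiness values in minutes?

LPT (decreasing processing time): J2 J3 J7 J5 J6 J1 J4.
J2: 0→20, due 43, tardiness 0
J3: 20→39, due 27, tardiness 12
J7: 39→55, due 21, tardiness 34
J5: 55→68, due 71, tardiness 0
J6: 68→76, due 59, tardiness 17
J1: 76→82, due 31, tardiness 51
J4: 82→84, due 28, tardiness 56
Sum = 0+12+34+0+17+51+56 = 170.

170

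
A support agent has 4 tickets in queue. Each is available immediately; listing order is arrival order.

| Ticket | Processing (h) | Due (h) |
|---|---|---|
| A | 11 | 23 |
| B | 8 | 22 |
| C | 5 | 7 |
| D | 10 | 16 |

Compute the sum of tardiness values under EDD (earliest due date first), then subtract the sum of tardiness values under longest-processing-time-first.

-27

EDD (increasing due date): C D B A.
C: 0→5, due 7, tardiness 0
D: 5→15, due 16, tardiness 0
B: 15→23, due 22, tardiness 1
A: 23→34, due 23, tardiness 11
Sum = 0+0+1+11 = 12.
LPT (decreasing processing time): A D B C.
A: 0→11, due 23, tardiness 0
D: 11→21, due 16, tardiness 5
B: 21→29, due 22, tardiness 7
C: 29→34, due 7, tardiness 27
Sum = 0+5+7+27 = 39.
Difference = 12 − 39 = -27.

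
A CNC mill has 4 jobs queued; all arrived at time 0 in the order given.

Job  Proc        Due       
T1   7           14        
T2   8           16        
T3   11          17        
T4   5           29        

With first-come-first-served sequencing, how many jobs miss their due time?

FIFO (arrival order): T1 T2 T3 T4.
T1: 0→7, due 14, tardiness 0
T2: 7→15, due 16, tardiness 0
T3: 15→26, due 17, tardiness 9
T4: 26→31, due 29, tardiness 2
Late jobs: 2.

2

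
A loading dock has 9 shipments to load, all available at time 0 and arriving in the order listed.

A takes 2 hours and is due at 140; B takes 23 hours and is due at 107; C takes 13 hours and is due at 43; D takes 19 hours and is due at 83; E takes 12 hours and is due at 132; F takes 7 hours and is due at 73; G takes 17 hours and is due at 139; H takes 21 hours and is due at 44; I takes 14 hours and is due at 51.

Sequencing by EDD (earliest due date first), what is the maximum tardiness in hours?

EDD (increasing due date): C H I F D B E G A.
C: 0→13, due 43, tardiness 0
H: 13→34, due 44, tardiness 0
I: 34→48, due 51, tardiness 0
F: 48→55, due 73, tardiness 0
D: 55→74, due 83, tardiness 0
B: 74→97, due 107, tardiness 0
E: 97→109, due 132, tardiness 0
G: 109→126, due 139, tardiness 0
A: 126→128, due 140, tardiness 0
Maximum = 0.

0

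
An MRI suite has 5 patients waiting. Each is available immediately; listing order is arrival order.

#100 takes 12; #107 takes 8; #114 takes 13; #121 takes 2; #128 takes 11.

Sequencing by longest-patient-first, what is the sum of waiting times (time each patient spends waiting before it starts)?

118

LPT (decreasing processing time): #114 #100 #128 #107 #121.
#114: waits 0, runs 0→13
#100: waits 13, runs 13→25
#128: waits 25, runs 25→36
#107: waits 36, runs 36→44
#121: waits 44, runs 44→46
Sum = 0+13+25+36+44 = 118.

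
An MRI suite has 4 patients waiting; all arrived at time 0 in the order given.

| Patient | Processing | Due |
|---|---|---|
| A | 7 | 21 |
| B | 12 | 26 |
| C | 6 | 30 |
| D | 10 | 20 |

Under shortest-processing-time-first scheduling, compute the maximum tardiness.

9

SPT (increasing processing time): C A D B.
C: 0→6, due 30, tardiness 0
A: 6→13, due 21, tardiness 0
D: 13→23, due 20, tardiness 3
B: 23→35, due 26, tardiness 9
Maximum = 9.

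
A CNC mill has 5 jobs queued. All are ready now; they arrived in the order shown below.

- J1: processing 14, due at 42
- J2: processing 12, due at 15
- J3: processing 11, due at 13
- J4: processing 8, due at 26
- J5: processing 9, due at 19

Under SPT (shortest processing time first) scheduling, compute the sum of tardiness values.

SPT (increasing processing time): J4 J5 J3 J2 J1.
J4: 0→8, due 26, tardiness 0
J5: 8→17, due 19, tardiness 0
J3: 17→28, due 13, tardiness 15
J2: 28→40, due 15, tardiness 25
J1: 40→54, due 42, tardiness 12
Sum = 0+0+15+25+12 = 52.

52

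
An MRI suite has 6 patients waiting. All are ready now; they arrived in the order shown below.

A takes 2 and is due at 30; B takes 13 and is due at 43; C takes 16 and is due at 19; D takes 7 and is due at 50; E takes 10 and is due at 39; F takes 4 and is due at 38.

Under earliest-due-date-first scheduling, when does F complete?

EDD (increasing due date): C A F E B D.
C: 0→16
A: 16→18
F: 18→22

22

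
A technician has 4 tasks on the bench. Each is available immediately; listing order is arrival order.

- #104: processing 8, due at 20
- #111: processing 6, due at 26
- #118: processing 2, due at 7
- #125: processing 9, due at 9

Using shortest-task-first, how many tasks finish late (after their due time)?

SPT (increasing processing time): #118 #111 #104 #125.
#118: 0→2, due 7, tardiness 0
#111: 2→8, due 26, tardiness 0
#104: 8→16, due 20, tardiness 0
#125: 16→25, due 9, tardiness 16
Late tasks: 1.

1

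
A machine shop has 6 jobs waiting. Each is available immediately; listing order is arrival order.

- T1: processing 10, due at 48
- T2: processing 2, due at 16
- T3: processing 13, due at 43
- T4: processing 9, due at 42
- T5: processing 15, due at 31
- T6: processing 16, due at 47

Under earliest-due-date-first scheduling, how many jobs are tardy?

EDD (increasing due date): T2 T5 T4 T3 T6 T1.
T2: 0→2, due 16, tardiness 0
T5: 2→17, due 31, tardiness 0
T4: 17→26, due 42, tardiness 0
T3: 26→39, due 43, tardiness 0
T6: 39→55, due 47, tardiness 8
T1: 55→65, due 48, tardiness 17
Late jobs: 2.

2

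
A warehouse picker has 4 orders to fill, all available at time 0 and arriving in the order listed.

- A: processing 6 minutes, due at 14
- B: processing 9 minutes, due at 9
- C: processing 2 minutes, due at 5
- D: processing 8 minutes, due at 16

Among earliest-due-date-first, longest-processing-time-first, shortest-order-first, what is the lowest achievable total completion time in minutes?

EDD (increasing due date): C B A D.
C: 0→2
B: 2→11
A: 11→17
D: 17→25
Sum = 2+11+17+25 = 55.
LPT (decreasing processing time): B D A C.
B: 0→9
D: 9→17
A: 17→23
C: 23→25
Sum = 9+17+23+25 = 74.
SPT (increasing processing time): C A D B.
C: 0→2
A: 2→8
D: 8→16
B: 16→25
Sum = 2+8+16+25 = 51.
EDD 55, LPT 74, SPT 51 → minimum 51.

51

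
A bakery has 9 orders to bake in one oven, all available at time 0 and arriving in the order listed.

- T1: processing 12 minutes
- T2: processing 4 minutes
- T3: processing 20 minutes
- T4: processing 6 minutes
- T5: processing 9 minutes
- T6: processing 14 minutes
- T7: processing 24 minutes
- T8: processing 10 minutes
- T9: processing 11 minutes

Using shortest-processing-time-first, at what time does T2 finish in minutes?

4

SPT (increasing processing time): T2 T4 T5 T8 T9 T1 T6 T3 T7.
T2: 0→4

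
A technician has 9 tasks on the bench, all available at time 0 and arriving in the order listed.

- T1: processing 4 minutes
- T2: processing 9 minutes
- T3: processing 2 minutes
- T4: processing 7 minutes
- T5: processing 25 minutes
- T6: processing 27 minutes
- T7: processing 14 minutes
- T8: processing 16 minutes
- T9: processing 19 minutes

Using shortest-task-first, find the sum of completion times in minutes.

421

SPT (increasing processing time): T3 T1 T4 T2 T7 T8 T9 T5 T6.
T3: 0→2
T1: 2→6
T4: 6→13
T2: 13→22
T7: 22→36
T8: 36→52
T9: 52→71
T5: 71→96
T6: 96→123
Sum = 2+6+13+22+36+52+71+96+123 = 421.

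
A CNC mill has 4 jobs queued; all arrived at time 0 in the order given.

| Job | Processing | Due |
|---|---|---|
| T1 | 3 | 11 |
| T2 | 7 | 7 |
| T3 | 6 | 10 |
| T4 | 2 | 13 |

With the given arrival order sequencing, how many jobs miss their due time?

FIFO (arrival order): T1 T2 T3 T4.
T1: 0→3, due 11, tardiness 0
T2: 3→10, due 7, tardiness 3
T3: 10→16, due 10, tardiness 6
T4: 16→18, due 13, tardiness 5
Late jobs: 3.

3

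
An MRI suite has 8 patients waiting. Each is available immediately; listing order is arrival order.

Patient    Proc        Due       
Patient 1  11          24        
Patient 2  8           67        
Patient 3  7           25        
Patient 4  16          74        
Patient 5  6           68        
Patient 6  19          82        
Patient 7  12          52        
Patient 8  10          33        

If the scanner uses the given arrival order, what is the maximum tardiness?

56

FIFO (arrival order): Patient 1 Patient 2 Patient 3 Patient 4 Patient 5 Patient 6 Patient 7 Patient 8.
Patient 1: 0→11, due 24, tardiness 0
Patient 2: 11→19, due 67, tardiness 0
Patient 3: 19→26, due 25, tardiness 1
Patient 4: 26→42, due 74, tardiness 0
Patient 5: 42→48, due 68, tardiness 0
Patient 6: 48→67, due 82, tardiness 0
Patient 7: 67→79, due 52, tardiness 27
Patient 8: 79→89, due 33, tardiness 56
Maximum = 56.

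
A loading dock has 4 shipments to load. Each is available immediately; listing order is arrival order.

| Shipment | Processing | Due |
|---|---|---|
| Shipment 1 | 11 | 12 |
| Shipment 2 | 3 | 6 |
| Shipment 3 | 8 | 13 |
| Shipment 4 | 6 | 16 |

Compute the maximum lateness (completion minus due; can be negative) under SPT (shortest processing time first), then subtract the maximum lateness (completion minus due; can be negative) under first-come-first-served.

4

SPT (increasing processing time): Shipment 2 Shipment 4 Shipment 3 Shipment 1.
Shipment 2: 0→3, due 6, lateness -3
Shipment 4: 3→9, due 16, lateness -7
Shipment 3: 9→17, due 13, lateness 4
Shipment 1: 17→28, due 12, lateness 16
Maximum = 16.
FIFO (arrival order): Shipment 1 Shipment 2 Shipment 3 Shipment 4.
Shipment 1: 0→11, due 12, lateness -1
Shipment 2: 11→14, due 6, lateness 8
Shipment 3: 14→22, due 13, lateness 9
Shipment 4: 22→28, due 16, lateness 12
Maximum = 12.
Difference = 16 − 12 = 4.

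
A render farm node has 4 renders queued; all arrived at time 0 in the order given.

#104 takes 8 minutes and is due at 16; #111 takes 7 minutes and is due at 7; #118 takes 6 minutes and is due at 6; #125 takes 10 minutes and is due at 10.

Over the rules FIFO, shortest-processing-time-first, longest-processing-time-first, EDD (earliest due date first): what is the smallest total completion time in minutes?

FIFO (arrival order): #104 #111 #118 #125.
#104: 0→8
#111: 8→15
#118: 15→21
#125: 21→31
Sum = 8+15+21+31 = 75.
SPT (increasing processing time): #118 #111 #104 #125.
#118: 0→6
#111: 6→13
#104: 13→21
#125: 21→31
Sum = 6+13+21+31 = 71.
LPT (decreasing processing time): #125 #104 #111 #118.
#125: 0→10
#104: 10→18
#111: 18→25
#118: 25→31
Sum = 10+18+25+31 = 84.
EDD (increasing due date): #118 #111 #125 #104.
#118: 0→6
#111: 6→13
#125: 13→23
#104: 23→31
Sum = 6+13+23+31 = 73.
FIFO 75, SPT 71, LPT 84, EDD 73 → minimum 71.

71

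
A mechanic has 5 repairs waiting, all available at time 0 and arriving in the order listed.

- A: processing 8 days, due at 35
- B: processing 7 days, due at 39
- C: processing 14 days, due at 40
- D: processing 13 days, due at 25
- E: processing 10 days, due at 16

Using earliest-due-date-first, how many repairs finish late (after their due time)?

1

EDD (increasing due date): E D A B C.
E: 0→10, due 16, tardiness 0
D: 10→23, due 25, tardiness 0
A: 23→31, due 35, tardiness 0
B: 31→38, due 39, tardiness 0
C: 38→52, due 40, tardiness 12
Late repairs: 1.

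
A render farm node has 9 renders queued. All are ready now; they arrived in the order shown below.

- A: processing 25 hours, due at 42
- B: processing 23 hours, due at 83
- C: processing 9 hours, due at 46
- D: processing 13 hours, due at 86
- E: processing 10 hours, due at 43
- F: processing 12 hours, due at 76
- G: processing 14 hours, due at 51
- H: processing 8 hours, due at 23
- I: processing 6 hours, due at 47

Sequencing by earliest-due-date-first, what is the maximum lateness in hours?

EDD (increasing due date): H A E C I G F B D.
H: 0→8, due 23, lateness -15
A: 8→33, due 42, lateness -9
E: 33→43, due 43, lateness 0
C: 43→52, due 46, lateness 6
I: 52→58, due 47, lateness 11
G: 58→72, due 51, lateness 21
F: 72→84, due 76, lateness 8
B: 84→107, due 83, lateness 24
D: 107→120, due 86, lateness 34
Maximum = 34.

34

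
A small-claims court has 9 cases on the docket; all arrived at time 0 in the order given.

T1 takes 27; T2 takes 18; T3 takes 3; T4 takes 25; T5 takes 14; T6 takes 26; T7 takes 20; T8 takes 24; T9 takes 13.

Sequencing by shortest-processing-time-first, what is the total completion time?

687

SPT (increasing processing time): T3 T9 T5 T2 T7 T8 T4 T6 T1.
T3: 0→3
T9: 3→16
T5: 16→30
T2: 30→48
T7: 48→68
T8: 68→92
T4: 92→117
T6: 117→143
T1: 143→170
Sum = 3+16+30+48+68+92+117+143+170 = 687.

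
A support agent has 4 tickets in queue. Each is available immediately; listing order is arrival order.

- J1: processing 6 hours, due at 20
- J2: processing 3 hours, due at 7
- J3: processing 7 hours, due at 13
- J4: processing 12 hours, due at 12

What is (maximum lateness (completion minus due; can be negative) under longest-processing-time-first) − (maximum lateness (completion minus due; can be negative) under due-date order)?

12

LPT (decreasing processing time): J4 J3 J1 J2.
J4: 0→12, due 12, lateness 0
J3: 12→19, due 13, lateness 6
J1: 19→25, due 20, lateness 5
J2: 25→28, due 7, lateness 21
Maximum = 21.
EDD (increasing due date): J2 J4 J3 J1.
J2: 0→3, due 7, lateness -4
J4: 3→15, due 12, lateness 3
J3: 15→22, due 13, lateness 9
J1: 22→28, due 20, lateness 8
Maximum = 9.
Difference = 21 − 9 = 12.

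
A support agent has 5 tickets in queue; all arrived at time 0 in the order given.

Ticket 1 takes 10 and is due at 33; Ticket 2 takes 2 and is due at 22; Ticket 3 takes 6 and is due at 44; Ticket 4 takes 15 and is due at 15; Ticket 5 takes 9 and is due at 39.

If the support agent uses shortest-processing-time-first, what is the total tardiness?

SPT (increasing processing time): Ticket 2 Ticket 3 Ticket 5 Ticket 1 Ticket 4.
Ticket 2: 0→2, due 22, tardiness 0
Ticket 3: 2→8, due 44, tardiness 0
Ticket 5: 8→17, due 39, tardiness 0
Ticket 1: 17→27, due 33, tardiness 0
Ticket 4: 27→42, due 15, tardiness 27
Sum = 0+0+0+0+27 = 27.

27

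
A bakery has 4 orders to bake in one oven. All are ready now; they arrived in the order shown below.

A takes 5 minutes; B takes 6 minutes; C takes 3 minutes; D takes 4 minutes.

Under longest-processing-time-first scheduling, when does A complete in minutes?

LPT (decreasing processing time): B A D C.
B: 0→6
A: 6→11

11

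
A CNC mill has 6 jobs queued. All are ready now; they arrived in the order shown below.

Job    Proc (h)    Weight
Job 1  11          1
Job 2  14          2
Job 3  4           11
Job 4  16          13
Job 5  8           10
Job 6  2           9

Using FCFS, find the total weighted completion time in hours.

1990

FIFO (arrival order): Job 1 Job 2 Job 3 Job 4 Job 5 Job 6.
Job 1: finishes 11, weight 1, w·C = 11
Job 2: finishes 25, weight 2, w·C = 50
Job 3: finishes 29, weight 11, w·C = 319
Job 4: finishes 45, weight 13, w·C = 585
Job 5: finishes 53, weight 10, w·C = 530
Job 6: finishes 55, weight 9, w·C = 495
Sum = 11+50+319+585+530+495 = 1990.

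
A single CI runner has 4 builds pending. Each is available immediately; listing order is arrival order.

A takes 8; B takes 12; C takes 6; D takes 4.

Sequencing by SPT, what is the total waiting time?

SPT (increasing processing time): D C A B.
D: waits 0, runs 0→4
C: waits 4, runs 4→10
A: waits 10, runs 10→18
B: waits 18, runs 18→30
Sum = 0+4+10+18 = 32.

32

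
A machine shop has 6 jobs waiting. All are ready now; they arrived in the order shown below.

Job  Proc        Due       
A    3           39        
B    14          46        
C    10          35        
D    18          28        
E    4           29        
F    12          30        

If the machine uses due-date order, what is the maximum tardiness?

EDD (increasing due date): D E F C A B.
D: 0→18, due 28, tardiness 0
E: 18→22, due 29, tardiness 0
F: 22→34, due 30, tardiness 4
C: 34→44, due 35, tardiness 9
A: 44→47, due 39, tardiness 8
B: 47→61, due 46, tardiness 15
Maximum = 15.

15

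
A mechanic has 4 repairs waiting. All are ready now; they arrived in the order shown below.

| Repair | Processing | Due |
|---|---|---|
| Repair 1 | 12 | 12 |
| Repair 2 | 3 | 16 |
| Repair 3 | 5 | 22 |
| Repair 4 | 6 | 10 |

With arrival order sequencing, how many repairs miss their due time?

FIFO (arrival order): Repair 1 Repair 2 Repair 3 Repair 4.
Repair 1: 0→12, due 12, tardiness 0
Repair 2: 12→15, due 16, tardiness 0
Repair 3: 15→20, due 22, tardiness 0
Repair 4: 20→26, due 10, tardiness 16
Late repairs: 1.

1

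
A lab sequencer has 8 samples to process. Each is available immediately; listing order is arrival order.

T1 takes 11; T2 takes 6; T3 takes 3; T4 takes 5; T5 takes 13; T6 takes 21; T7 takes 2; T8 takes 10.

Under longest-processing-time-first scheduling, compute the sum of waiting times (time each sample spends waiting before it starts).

351

LPT (decreasing processing time): T6 T5 T1 T8 T2 T4 T3 T7.
T6: waits 0, runs 0→21
T5: waits 21, runs 21→34
T1: waits 34, runs 34→45
T8: waits 45, runs 45→55
T2: waits 55, runs 55→61
T4: waits 61, runs 61→66
T3: waits 66, runs 66→69
T7: waits 69, runs 69→71
Sum = 0+21+34+45+55+61+66+69 = 351.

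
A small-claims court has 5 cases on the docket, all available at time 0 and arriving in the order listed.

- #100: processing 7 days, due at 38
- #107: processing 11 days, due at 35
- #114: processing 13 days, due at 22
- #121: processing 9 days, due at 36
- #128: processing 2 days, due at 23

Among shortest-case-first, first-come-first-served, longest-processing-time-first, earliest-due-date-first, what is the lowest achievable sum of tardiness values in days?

SPT (increasing processing time): #128 #100 #121 #107 #114.
#128: 0→2, due 23, tardiness 0
#100: 2→9, due 38, tardiness 0
#121: 9→18, due 36, tardiness 0
#107: 18→29, due 35, tardiness 0
#114: 29→42, due 22, tardiness 20
Sum = 0+0+0+0+20 = 20.
FIFO (arrival order): #100 #107 #114 #121 #128.
#100: 0→7, due 38, tardiness 0
#107: 7→18, due 35, tardiness 0
#114: 18→31, due 22, tardiness 9
#121: 31→40, due 36, tardiness 4
#128: 40→42, due 23, tardiness 19
Sum = 0+0+9+4+19 = 32.
LPT (decreasing processing time): #114 #107 #121 #100 #128.
#114: 0→13, due 22, tardiness 0
#107: 13→24, due 35, tardiness 0
#121: 24→33, due 36, tardiness 0
#100: 33→40, due 38, tardiness 2
#128: 40→42, due 23, tardiness 19
Sum = 0+0+0+2+19 = 21.
EDD (increasing due date): #114 #128 #107 #121 #100.
#114: 0→13, due 22, tardiness 0
#128: 13→15, due 23, tardiness 0
#107: 15→26, due 35, tardiness 0
#121: 26→35, due 36, tardiness 0
#100: 35→42, due 38, tardiness 4
Sum = 0+0+0+0+4 = 4.
SPT 20, FIFO 32, LPT 21, EDD 4 → minimum 4.

4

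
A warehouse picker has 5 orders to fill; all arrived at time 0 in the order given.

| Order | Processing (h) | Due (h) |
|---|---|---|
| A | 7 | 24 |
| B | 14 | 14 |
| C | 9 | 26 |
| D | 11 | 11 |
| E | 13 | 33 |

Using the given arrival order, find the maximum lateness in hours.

FIFO (arrival order): A B C D E.
A: 0→7, due 24, lateness -17
B: 7→21, due 14, lateness 7
C: 21→30, due 26, lateness 4
D: 30→41, due 11, lateness 30
E: 41→54, due 33, lateness 21
Maximum = 30.

30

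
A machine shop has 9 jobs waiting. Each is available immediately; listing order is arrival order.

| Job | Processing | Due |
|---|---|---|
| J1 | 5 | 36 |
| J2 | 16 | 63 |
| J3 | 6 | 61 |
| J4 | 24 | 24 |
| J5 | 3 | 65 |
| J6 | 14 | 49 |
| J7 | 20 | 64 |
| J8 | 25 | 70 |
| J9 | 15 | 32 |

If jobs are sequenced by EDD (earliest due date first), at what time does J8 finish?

128

EDD (increasing due date): J4 J9 J1 J6 J3 J2 J7 J5 J8.
J4: 0→24
J9: 24→39
J1: 39→44
J6: 44→58
J3: 58→64
J2: 64→80
J7: 80→100
J5: 100→103
J8: 103→128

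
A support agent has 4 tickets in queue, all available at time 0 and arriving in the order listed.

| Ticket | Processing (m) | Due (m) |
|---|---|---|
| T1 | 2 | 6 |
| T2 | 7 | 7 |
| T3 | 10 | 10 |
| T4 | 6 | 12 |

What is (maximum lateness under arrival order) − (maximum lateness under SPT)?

FIFO (arrival order): T1 T2 T3 T4.
T1: 0→2, due 6, lateness -4
T2: 2→9, due 7, lateness 2
T3: 9→19, due 10, lateness 9
T4: 19→25, due 12, lateness 13
Maximum = 13.
SPT (increasing processing time): T1 T4 T2 T3.
T1: 0→2, due 6, lateness -4
T4: 2→8, due 12, lateness -4
T2: 8→15, due 7, lateness 8
T3: 15→25, due 10, lateness 15
Maximum = 15.
Difference = 13 − 15 = -2.

-2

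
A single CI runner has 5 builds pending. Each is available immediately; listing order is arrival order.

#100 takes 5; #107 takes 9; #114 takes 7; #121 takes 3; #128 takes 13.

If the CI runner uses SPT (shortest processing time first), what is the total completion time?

87

SPT (increasing processing time): #121 #100 #114 #107 #128.
#121: 0→3
#100: 3→8
#114: 8→15
#107: 15→24
#128: 24→37
Sum = 3+8+15+24+37 = 87.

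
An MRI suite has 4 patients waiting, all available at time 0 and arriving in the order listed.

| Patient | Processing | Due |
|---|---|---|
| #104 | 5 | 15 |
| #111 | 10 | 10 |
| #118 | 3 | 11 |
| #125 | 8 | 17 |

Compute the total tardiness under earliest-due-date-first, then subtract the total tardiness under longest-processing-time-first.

-10

EDD (increasing due date): #111 #118 #104 #125.
#111: 0→10, due 10, tardiness 0
#118: 10→13, due 11, tardiness 2
#104: 13→18, due 15, tardiness 3
#125: 18→26, due 17, tardiness 9
Sum = 0+2+3+9 = 14.
LPT (decreasing processing time): #111 #125 #104 #118.
#111: 0→10, due 10, tardiness 0
#125: 10→18, due 17, tardiness 1
#104: 18→23, due 15, tardiness 8
#118: 23→26, due 11, tardiness 15
Sum = 0+1+8+15 = 24.
Difference = 14 − 24 = -10.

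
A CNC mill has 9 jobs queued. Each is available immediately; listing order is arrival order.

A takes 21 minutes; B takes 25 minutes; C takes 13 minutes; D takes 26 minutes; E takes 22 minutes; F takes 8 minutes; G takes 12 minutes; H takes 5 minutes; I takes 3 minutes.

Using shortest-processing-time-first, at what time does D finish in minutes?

SPT (increasing processing time): I H F G C A E B D.
I: 0→3
H: 3→8
F: 8→16
G: 16→28
C: 28→41
A: 41→62
E: 62→84
B: 84→109
D: 109→135

135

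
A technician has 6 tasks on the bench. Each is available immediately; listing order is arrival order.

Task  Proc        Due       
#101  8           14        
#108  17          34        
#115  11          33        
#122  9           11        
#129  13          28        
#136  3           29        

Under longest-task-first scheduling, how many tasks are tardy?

5

LPT (decreasing processing time): #108 #129 #115 #122 #101 #136.
#108: 0→17, due 34, tardiness 0
#129: 17→30, due 28, tardiness 2
#115: 30→41, due 33, tardiness 8
#122: 41→50, due 11, tardiness 39
#101: 50→58, due 14, tardiness 44
#136: 58→61, due 29, tardiness 32
Late tasks: 5.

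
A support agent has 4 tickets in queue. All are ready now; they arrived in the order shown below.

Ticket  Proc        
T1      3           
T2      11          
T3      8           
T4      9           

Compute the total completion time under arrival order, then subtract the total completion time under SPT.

5

FIFO (arrival order): T1 T2 T3 T4.
T1: 0→3
T2: 3→14
T3: 14→22
T4: 22→31
Sum = 3+14+22+31 = 70.
SPT (increasing processing time): T1 T3 T4 T2.
T1: 0→3
T3: 3→11
T4: 11→20
T2: 20→31
Sum = 3+11+20+31 = 65.
Difference = 70 − 65 = 5.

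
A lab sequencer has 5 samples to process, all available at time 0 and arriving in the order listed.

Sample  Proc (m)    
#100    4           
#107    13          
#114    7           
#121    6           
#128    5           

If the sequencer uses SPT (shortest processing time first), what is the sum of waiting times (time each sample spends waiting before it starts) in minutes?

SPT (increasing processing time): #100 #128 #121 #114 #107.
#100: waits 0, runs 0→4
#128: waits 4, runs 4→9
#121: waits 9, runs 9→15
#114: waits 15, runs 15→22
#107: waits 22, runs 22→35
Sum = 0+4+9+15+22 = 50.

50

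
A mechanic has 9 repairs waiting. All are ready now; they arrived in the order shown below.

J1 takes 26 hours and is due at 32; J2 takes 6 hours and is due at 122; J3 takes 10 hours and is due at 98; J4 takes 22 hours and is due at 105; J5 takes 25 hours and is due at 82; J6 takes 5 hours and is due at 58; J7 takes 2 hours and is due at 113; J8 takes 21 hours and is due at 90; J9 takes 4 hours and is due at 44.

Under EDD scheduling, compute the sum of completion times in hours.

672

EDD (increasing due date): J1 J9 J6 J5 J8 J3 J4 J7 J2.
J1: 0→26
J9: 26→30
J6: 30→35
J5: 35→60
J8: 60→81
J3: 81→91
J4: 91→113
J7: 113→115
J2: 115→121
Sum = 26+30+35+60+81+91+113+115+121 = 672.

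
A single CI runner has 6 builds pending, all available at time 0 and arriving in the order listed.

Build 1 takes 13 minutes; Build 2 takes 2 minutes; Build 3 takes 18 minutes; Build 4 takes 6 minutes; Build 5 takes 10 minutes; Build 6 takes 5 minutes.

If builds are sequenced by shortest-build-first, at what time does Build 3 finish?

54

SPT (increasing processing time): Build 2 Build 6 Build 4 Build 5 Build 1 Build 3.
Build 2: 0→2
Build 6: 2→7
Build 4: 7→13
Build 5: 13→23
Build 1: 23→36
Build 3: 36→54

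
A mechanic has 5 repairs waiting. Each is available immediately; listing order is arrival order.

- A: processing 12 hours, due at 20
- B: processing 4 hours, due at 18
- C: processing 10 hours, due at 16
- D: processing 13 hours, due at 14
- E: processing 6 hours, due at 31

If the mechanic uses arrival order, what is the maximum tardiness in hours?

FIFO (arrival order): A B C D E.
A: 0→12, due 20, tardiness 0
B: 12→16, due 18, tardiness 0
C: 16→26, due 16, tardiness 10
D: 26→39, due 14, tardiness 25
E: 39→45, due 31, tardiness 14
Maximum = 25.

25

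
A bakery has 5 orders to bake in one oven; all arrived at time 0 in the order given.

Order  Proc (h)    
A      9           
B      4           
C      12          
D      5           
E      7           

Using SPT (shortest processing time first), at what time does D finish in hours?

SPT (increasing processing time): B D E A C.
B: 0→4
D: 4→9

9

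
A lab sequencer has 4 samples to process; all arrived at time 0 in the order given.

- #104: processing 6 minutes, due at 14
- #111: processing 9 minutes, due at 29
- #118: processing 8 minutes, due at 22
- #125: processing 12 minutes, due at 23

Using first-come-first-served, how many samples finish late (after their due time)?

2

FIFO (arrival order): #104 #111 #118 #125.
#104: 0→6, due 14, tardiness 0
#111: 6→15, due 29, tardiness 0
#118: 15→23, due 22, tardiness 1
#125: 23→35, due 23, tardiness 12
Late samples: 2.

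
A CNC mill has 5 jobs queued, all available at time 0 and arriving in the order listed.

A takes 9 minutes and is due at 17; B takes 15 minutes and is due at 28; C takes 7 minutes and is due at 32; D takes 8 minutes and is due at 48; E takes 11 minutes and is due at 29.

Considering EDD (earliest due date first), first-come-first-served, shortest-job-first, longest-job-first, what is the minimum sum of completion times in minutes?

EDD (increasing due date): A B E C D.
A: 0→9
B: 9→24
E: 24→35
C: 35→42
D: 42→50
Sum = 9+24+35+42+50 = 160.
FIFO (arrival order): A B C D E.
A: 0→9
B: 9→24
C: 24→31
D: 31→39
E: 39→50
Sum = 9+24+31+39+50 = 153.
SPT (increasing processing time): C D A E B.
C: 0→7
D: 7→15
A: 15→24
E: 24→35
B: 35→50
Sum = 7+15+24+35+50 = 131.
LPT (decreasing processing time): B E A D C.
B: 0→15
E: 15→26
A: 26→35
D: 35→43
C: 43→50
Sum = 15+26+35+43+50 = 169.
EDD 160, FIFO 153, SPT 131, LPT 169 → minimum 131.

131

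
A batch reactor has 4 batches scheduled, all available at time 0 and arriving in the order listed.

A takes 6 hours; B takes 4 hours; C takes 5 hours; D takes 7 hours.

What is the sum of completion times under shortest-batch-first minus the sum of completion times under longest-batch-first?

SPT (increasing processing time): B C A D.
B: 0→4
C: 4→9
A: 9→15
D: 15→22
Sum = 4+9+15+22 = 50.
LPT (decreasing processing time): D A C B.
D: 0→7
A: 7→13
C: 13→18
B: 18→22
Sum = 7+13+18+22 = 60.
Difference = 50 − 60 = -10.

-10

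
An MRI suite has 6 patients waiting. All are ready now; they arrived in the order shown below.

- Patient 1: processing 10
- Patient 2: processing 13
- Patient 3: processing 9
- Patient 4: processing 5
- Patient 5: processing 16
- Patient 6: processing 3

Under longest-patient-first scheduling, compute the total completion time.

241

LPT (decreasing processing time): Patient 5 Patient 2 Patient 1 Patient 3 Patient 4 Patient 6.
Patient 5: 0→16
Patient 2: 16→29
Patient 1: 29→39
Patient 3: 39→48
Patient 4: 48→53
Patient 6: 53→56
Sum = 16+29+39+48+53+56 = 241.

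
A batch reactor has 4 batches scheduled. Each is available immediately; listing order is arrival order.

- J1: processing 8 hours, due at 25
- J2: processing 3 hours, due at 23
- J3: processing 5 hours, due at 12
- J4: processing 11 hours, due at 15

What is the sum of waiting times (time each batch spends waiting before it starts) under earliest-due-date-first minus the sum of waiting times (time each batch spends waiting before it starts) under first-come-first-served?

EDD (increasing due date): J3 J4 J2 J1.
J3: waits 0, runs 0→5
J4: waits 5, runs 5→16
J2: waits 16, runs 16→19
J1: waits 19, runs 19→27
Sum = 0+5+16+19 = 40.
FIFO (arrival order): J1 J2 J3 J4.
J1: waits 0, runs 0→8
J2: waits 8, runs 8→11
J3: waits 11, runs 11→16
J4: waits 16, runs 16→27
Sum = 0+8+11+16 = 35.
Difference = 40 − 35 = 5.

5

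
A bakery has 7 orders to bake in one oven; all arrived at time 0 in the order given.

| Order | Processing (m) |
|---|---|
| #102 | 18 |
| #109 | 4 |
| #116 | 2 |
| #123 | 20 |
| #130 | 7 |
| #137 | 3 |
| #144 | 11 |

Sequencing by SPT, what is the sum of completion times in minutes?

169

SPT (increasing processing time): #116 #137 #109 #130 #144 #102 #123.
#116: 0→2
#137: 2→5
#109: 5→9
#130: 9→16
#144: 16→27
#102: 27→45
#123: 45→65
Sum = 2+5+9+16+27+45+65 = 169.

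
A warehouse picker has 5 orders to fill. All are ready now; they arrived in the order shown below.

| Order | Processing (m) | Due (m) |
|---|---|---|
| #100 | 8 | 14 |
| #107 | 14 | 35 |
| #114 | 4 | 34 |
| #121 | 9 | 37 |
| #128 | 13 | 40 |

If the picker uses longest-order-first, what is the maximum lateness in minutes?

LPT (decreasing processing time): #107 #128 #121 #100 #114.
#107: 0→14, due 35, lateness -21
#128: 14→27, due 40, lateness -13
#121: 27→36, due 37, lateness -1
#100: 36→44, due 14, lateness 30
#114: 44→48, due 34, lateness 14
Maximum = 30.

30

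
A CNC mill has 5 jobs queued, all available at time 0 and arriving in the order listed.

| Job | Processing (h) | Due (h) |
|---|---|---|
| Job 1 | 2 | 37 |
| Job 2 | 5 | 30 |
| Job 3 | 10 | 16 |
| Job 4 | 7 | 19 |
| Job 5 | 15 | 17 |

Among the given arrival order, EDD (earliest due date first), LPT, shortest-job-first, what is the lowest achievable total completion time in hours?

86

FIFO (arrival order): Job 1 Job 2 Job 3 Job 4 Job 5.
Job 1: 0→2
Job 2: 2→7
Job 3: 7→17
Job 4: 17→24
Job 5: 24→39
Sum = 2+7+17+24+39 = 89.
EDD (increasing due date): Job 3 Job 5 Job 4 Job 2 Job 1.
Job 3: 0→10
Job 5: 10→25
Job 4: 25→32
Job 2: 32→37
Job 1: 37→39
Sum = 10+25+32+37+39 = 143.
LPT (decreasing processing time): Job 5 Job 3 Job 4 Job 2 Job 1.
Job 5: 0→15
Job 3: 15→25
Job 4: 25→32
Job 2: 32→37
Job 1: 37→39
Sum = 15+25+32+37+39 = 148.
SPT (increasing processing time): Job 1 Job 2 Job 4 Job 3 Job 5.
Job 1: 0→2
Job 2: 2→7
Job 4: 7→14
Job 3: 14→24
Job 5: 24→39
Sum = 2+7+14+24+39 = 86.
FIFO 89, EDD 143, LPT 148, SPT 86 → minimum 86.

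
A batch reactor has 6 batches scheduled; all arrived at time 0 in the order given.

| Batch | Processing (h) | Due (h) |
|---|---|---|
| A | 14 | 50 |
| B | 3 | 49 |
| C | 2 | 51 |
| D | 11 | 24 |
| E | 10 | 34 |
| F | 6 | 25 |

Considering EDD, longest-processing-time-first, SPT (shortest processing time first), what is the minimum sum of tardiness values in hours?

EDD (increasing due date): D F E B A C.
D: 0→11, due 24, tardiness 0
F: 11→17, due 25, tardiness 0
E: 17→27, due 34, tardiness 0
B: 27→30, due 49, tardiness 0
A: 30→44, due 50, tardiness 0
C: 44→46, due 51, tardiness 0
Sum = 0+0+0+0+0+0 = 0.
LPT (decreasing processing time): A D E F B C.
A: 0→14, due 50, tardiness 0
D: 14→25, due 24, tardiness 1
E: 25→35, due 34, tardiness 1
F: 35→41, due 25, tardiness 16
B: 41→44, due 49, tardiness 0
C: 44→46, due 51, tardiness 0
Sum = 0+1+1+16+0+0 = 18.
SPT (increasing processing time): C B F E D A.
C: 0→2, due 51, tardiness 0
B: 2→5, due 49, tardiness 0
F: 5→11, due 25, tardiness 0
E: 11→21, due 34, tardiness 0
D: 21→32, due 24, tardiness 8
A: 32→46, due 50, tardiness 0
Sum = 0+0+0+0+8+0 = 8.
EDD 0, LPT 18, SPT 8 → minimum 0.

0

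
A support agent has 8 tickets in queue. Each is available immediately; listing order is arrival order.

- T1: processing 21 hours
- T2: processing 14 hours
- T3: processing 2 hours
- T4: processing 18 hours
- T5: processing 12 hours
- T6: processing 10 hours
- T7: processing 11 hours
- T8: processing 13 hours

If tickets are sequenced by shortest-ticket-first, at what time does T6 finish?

12

SPT (increasing processing time): T3 T6 T7 T5 T8 T2 T4 T1.
T3: 0→2
T6: 2→12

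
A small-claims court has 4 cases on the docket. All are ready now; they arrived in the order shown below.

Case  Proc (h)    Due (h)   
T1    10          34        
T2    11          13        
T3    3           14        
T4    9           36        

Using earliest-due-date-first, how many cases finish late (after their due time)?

0

EDD (increasing due date): T2 T3 T1 T4.
T2: 0→11, due 13, tardiness 0
T3: 11→14, due 14, tardiness 0
T1: 14→24, due 34, tardiness 0
T4: 24→33, due 36, tardiness 0
Late cases: 0.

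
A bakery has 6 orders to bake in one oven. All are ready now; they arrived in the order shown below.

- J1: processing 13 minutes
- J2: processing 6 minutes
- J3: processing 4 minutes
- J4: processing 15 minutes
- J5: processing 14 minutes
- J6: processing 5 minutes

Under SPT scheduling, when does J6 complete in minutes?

9

SPT (increasing processing time): J3 J6 J2 J1 J5 J4.
J3: 0→4
J6: 4→9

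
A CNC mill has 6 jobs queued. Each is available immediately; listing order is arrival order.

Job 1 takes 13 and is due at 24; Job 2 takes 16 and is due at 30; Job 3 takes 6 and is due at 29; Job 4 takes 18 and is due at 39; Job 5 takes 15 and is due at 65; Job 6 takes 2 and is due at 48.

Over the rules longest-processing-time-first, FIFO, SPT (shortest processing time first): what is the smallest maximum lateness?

22

LPT (decreasing processing time): Job 4 Job 2 Job 5 Job 1 Job 3 Job 6.
Job 4: 0→18, due 39, lateness -21
Job 2: 18→34, due 30, lateness 4
Job 5: 34→49, due 65, lateness -16
Job 1: 49→62, due 24, lateness 38
Job 3: 62→68, due 29, lateness 39
Job 6: 68→70, due 48, lateness 22
Maximum = 39.
FIFO (arrival order): Job 1 Job 2 Job 3 Job 4 Job 5 Job 6.
Job 1: 0→13, due 24, lateness -11
Job 2: 13→29, due 30, lateness -1
Job 3: 29→35, due 29, lateness 6
Job 4: 35→53, due 39, lateness 14
Job 5: 53→68, due 65, lateness 3
Job 6: 68→70, due 48, lateness 22
Maximum = 22.
SPT (increasing processing time): Job 6 Job 3 Job 1 Job 5 Job 2 Job 4.
Job 6: 0→2, due 48, lateness -46
Job 3: 2→8, due 29, lateness -21
Job 1: 8→21, due 24, lateness -3
Job 5: 21→36, due 65, lateness -29
Job 2: 36→52, due 30, lateness 22
Job 4: 52→70, due 39, lateness 31
Maximum = 31.
LPT 39, FIFO 22, SPT 31 → minimum 22.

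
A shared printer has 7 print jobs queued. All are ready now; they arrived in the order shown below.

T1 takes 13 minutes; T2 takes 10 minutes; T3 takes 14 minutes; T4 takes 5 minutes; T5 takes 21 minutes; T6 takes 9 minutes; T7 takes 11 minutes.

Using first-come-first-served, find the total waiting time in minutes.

250

FIFO (arrival order): T1 T2 T3 T4 T5 T6 T7.
T1: waits 0, runs 0→13
T2: waits 13, runs 13→23
T3: waits 23, runs 23→37
T4: waits 37, runs 37→42
T5: waits 42, runs 42→63
T6: waits 63, runs 63→72
T7: waits 72, runs 72→83
Sum = 0+13+23+37+42+63+72 = 250.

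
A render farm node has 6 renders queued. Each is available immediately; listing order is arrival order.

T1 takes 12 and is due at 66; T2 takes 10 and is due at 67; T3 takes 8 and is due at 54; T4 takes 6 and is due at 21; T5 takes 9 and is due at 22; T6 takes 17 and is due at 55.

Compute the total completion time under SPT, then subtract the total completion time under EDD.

SPT (increasing processing time): T4 T3 T5 T2 T1 T6.
T4: 0→6
T3: 6→14
T5: 14→23
T2: 23→33
T1: 33→45
T6: 45→62
Sum = 6+14+23+33+45+62 = 183.
EDD (increasing due date): T4 T5 T3 T6 T1 T2.
T4: 0→6
T5: 6→15
T3: 15→23
T6: 23→40
T1: 40→52
T2: 52→62
Sum = 6+15+23+40+52+62 = 198.
Difference = 183 − 198 = -15.

-15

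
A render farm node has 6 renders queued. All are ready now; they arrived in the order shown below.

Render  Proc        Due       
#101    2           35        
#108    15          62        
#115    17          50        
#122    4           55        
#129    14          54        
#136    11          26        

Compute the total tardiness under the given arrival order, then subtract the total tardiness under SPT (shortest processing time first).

24

FIFO (arrival order): #101 #108 #115 #122 #129 #136.
#101: 0→2, due 35, tardiness 0
#108: 2→17, due 62, tardiness 0
#115: 17→34, due 50, tardiness 0
#122: 34→38, due 55, tardiness 0
#129: 38→52, due 54, tardiness 0
#136: 52→63, due 26, tardiness 37
Sum = 0+0+0+0+0+37 = 37.
SPT (increasing processing time): #101 #122 #136 #129 #108 #115.
#101: 0→2, due 35, tardiness 0
#122: 2→6, due 55, tardiness 0
#136: 6→17, due 26, tardiness 0
#129: 17→31, due 54, tardiness 0
#108: 31→46, due 62, tardiness 0
#115: 46→63, due 50, tardiness 13
Sum = 0+0+0+0+0+13 = 13.
Difference = 37 − 13 = 24.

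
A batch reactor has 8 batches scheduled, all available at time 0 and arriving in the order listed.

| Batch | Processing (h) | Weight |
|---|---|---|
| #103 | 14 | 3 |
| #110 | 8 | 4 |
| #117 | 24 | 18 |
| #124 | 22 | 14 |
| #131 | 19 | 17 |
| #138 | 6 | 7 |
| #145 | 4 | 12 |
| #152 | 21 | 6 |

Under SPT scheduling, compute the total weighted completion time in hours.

SPT (increasing processing time): #145 #138 #110 #103 #131 #152 #124 #117.
#145: finishes 4, weight 12, w·C = 48
#138: finishes 10, weight 7, w·C = 70
#110: finishes 18, weight 4, w·C = 72
#103: finishes 32, weight 3, w·C = 96
#131: finishes 51, weight 17, w·C = 867
#152: finishes 72, weight 6, w·C = 432
#124: finishes 94, weight 14, w·C = 1316
#117: finishes 118, weight 18, w·C = 2124
Sum = 48+70+72+96+867+432+1316+2124 = 5025.

5025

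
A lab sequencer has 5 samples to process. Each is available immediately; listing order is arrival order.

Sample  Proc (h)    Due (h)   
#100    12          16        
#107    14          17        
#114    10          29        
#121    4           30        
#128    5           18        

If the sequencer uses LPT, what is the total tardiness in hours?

55

LPT (decreasing processing time): #107 #100 #114 #128 #121.
#107: 0→14, due 17, tardiness 0
#100: 14→26, due 16, tardiness 10
#114: 26→36, due 29, tardiness 7
#128: 36→41, due 18, tardiness 23
#121: 41→45, due 30, tardiness 15
Sum = 0+10+7+23+15 = 55.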